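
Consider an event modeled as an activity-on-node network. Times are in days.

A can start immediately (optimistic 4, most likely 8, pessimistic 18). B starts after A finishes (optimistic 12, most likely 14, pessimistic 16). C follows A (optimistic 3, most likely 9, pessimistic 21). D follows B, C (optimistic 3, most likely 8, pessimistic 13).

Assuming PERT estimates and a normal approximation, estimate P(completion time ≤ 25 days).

te_A = (4 + 4·8 + 18)/6 = 54/6 = 9; σ²_A = ((18−4)/6)² = 5.444
te_B = (12 + 4·14 + 16)/6 = 84/6 = 14; σ²_B = ((16−12)/6)² = 0.444
te_C = (3 + 4·9 + 21)/6 = 60/6 = 10; σ²_C = ((21−3)/6)² = 9.000
te_D = (3 + 4·8 + 13)/6 = 48/6 = 8; σ²_D = ((13−3)/6)² = 2.778

Forward pass:
ES_A = 0; EF_A = 9
ES_B = 9; EF_B = 9+14 = 23
ES_C = 9; EF_C = 9+10 = 19
ES_D = max(EF_B=23, EF_C=19) = 23; EF_D = 23+8 = 31
Expected project duration μ = 31 days. Critical path: A → B → D.

Variance along critical path = 5.444 + 0.444 + 2.778 = 8.667; σ = √8.667 = 2.944 days.
Z = (25 − 31) / 2.944 = -2.038
P(T ≤ 25) = Φ(-2.038) ≈ 0.021

0.021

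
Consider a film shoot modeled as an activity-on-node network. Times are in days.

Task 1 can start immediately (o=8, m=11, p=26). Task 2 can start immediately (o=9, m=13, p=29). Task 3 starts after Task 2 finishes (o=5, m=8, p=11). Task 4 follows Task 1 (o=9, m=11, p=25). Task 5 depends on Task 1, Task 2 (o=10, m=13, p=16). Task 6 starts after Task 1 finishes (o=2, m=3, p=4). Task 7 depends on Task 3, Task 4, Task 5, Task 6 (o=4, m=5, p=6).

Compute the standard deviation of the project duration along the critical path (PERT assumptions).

te_Task 1 = (8 + 4·11 + 26)/6 = 78/6 = 13; σ²_Task 1 = ((26−8)/6)² = 9.000
te_Task 2 = (9 + 4·13 + 29)/6 = 90/6 = 15; σ²_Task 2 = ((29−9)/6)² = 11.111
te_Task 3 = (5 + 4·8 + 11)/6 = 48/6 = 8; σ²_Task 3 = ((11−5)/6)² = 1.000
te_Task 4 = (9 + 4·11 + 25)/6 = 78/6 = 13; σ²_Task 4 = ((25−9)/6)² = 7.111
te_Task 5 = (10 + 4·13 + 16)/6 = 78/6 = 13; σ²_Task 5 = ((16−10)/6)² = 1.000
te_Task 6 = (2 + 4·3 + 4)/6 = 18/6 = 3; σ²_Task 6 = ((4−2)/6)² = 0.111
te_Task 7 = (4 + 4·5 + 6)/6 = 30/6 = 5; σ²_Task 7 = ((6−4)/6)² = 0.111

Forward pass:
ES_Task 1 = 0; EF_Task 1 = 13
ES_Task 2 = 0; EF_Task 2 = 15
ES_Task 3 = 15; EF_Task 3 = 15+8 = 23
ES_Task 4 = 13; EF_Task 4 = 13+13 = 26
ES_Task 5 = max(EF_Task 1=13, EF_Task 2=15) = 15; EF_Task 5 = 15+13 = 28
ES_Task 6 = 13; EF_Task 6 = 13+3 = 16
ES_Task 7 = max(EF_Task 3=23, EF_Task 4=26, EF_Task 5=28, EF_Task 6=16) = 28; EF_Task 7 = 28+5 = 33
Expected project duration μ = 33 days. Critical path: Task 2 → Task 5 → Task 7.

Variance along critical path = 11.111 + 1.000 + 0.111 = 12.222
σ = √12.222 = 3.496 days

3.50 days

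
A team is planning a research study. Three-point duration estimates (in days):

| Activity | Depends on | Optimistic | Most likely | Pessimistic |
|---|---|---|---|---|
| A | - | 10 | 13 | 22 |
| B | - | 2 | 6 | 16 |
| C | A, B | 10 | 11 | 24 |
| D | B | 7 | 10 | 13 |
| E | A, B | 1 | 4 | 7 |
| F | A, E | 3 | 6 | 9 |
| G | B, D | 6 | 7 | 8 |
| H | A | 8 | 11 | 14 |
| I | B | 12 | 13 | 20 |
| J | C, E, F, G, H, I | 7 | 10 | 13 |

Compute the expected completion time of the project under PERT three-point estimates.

37 days

te_A = (10 + 4·13 + 22)/6 = 84/6 = 14
te_B = (2 + 4·6 + 16)/6 = 42/6 = 7
te_C = (10 + 4·11 + 24)/6 = 78/6 = 13
te_D = (7 + 4·10 + 13)/6 = 60/6 = 10
te_E = (1 + 4·4 + 7)/6 = 24/6 = 4
te_F = (3 + 4·6 + 9)/6 = 36/6 = 6
te_G = (6 + 4·7 + 8)/6 = 42/6 = 7
te_H = (8 + 4·11 + 14)/6 = 66/6 = 11
te_I = (12 + 4·13 + 20)/6 = 84/6 = 14
te_J = (7 + 4·10 + 13)/6 = 60/6 = 10

Forward pass:
ES_A = 0; EF_A = 14
ES_B = 0; EF_B = 7
ES_C = max(EF_A=14, EF_B=7) = 14; EF_C = 14+13 = 27
ES_D = 7; EF_D = 7+10 = 17
ES_E = max(EF_A=14, EF_B=7) = 14; EF_E = 14+4 = 18
ES_F = max(EF_A=14, EF_E=18) = 18; EF_F = 18+6 = 24
ES_G = max(EF_B=7, EF_D=17) = 17; EF_G = 17+7 = 24
ES_H = 14; EF_H = 14+11 = 25
ES_I = 7; EF_I = 7+14 = 21
ES_J = max(EF_C=27, EF_E=18, EF_F=24, EF_G=24, EF_H=25, EF_I=21) = 27; EF_J = 27+10 = 37
Expected project duration μ = 37 days. Critical path: A → C → J.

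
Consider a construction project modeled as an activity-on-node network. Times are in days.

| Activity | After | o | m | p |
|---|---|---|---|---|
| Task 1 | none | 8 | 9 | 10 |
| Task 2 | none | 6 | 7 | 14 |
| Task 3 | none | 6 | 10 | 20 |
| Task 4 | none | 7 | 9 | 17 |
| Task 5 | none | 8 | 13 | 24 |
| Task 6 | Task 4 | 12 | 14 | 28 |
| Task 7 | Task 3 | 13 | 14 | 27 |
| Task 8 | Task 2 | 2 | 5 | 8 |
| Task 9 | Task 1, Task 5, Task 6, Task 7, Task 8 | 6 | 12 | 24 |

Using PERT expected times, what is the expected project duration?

40 days

te_Task 1 = (8 + 4·9 + 10)/6 = 54/6 = 9
te_Task 2 = (6 + 4·7 + 14)/6 = 48/6 = 8
te_Task 3 = (6 + 4·10 + 20)/6 = 66/6 = 11
te_Task 4 = (7 + 4·9 + 17)/6 = 60/6 = 10
te_Task 5 = (8 + 4·13 + 24)/6 = 84/6 = 14
te_Task 6 = (12 + 4·14 + 28)/6 = 96/6 = 16
te_Task 7 = (13 + 4·14 + 27)/6 = 96/6 = 16
te_Task 8 = (2 + 4·5 + 8)/6 = 30/6 = 5
te_Task 9 = (6 + 4·12 + 24)/6 = 78/6 = 13

Forward pass:
ES_Task 1 = 0; EF_Task 1 = 9
ES_Task 2 = 0; EF_Task 2 = 8
ES_Task 3 = 0; EF_Task 3 = 11
ES_Task 4 = 0; EF_Task 4 = 10
ES_Task 5 = 0; EF_Task 5 = 14
ES_Task 6 = 10; EF_Task 6 = 10+16 = 26
ES_Task 7 = 11; EF_Task 7 = 11+16 = 27
ES_Task 8 = 8; EF_Task 8 = 8+5 = 13
ES_Task 9 = max(EF_Task 1=9, EF_Task 5=14, EF_Task 6=26, EF_Task 7=27, EF_Task 8=13) = 27; EF_Task 9 = 27+13 = 40
Expected project duration μ = 40 days. Critical path: Task 3 → Task 7 → Task 9.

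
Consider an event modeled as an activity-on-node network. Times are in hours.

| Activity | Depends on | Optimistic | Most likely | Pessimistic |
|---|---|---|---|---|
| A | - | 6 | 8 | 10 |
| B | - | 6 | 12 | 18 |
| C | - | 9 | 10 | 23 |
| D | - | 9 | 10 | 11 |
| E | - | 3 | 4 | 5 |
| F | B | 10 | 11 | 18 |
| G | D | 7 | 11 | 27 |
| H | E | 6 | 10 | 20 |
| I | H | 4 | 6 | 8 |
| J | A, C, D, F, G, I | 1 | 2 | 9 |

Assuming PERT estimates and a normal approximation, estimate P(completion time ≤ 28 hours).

te_A = (6 + 4·8 + 10)/6 = 48/6 = 8; σ²_A = ((10−6)/6)² = 0.444
te_B = (6 + 4·12 + 18)/6 = 72/6 = 12; σ²_B = ((18−6)/6)² = 4.000
te_C = (9 + 4·10 + 23)/6 = 72/6 = 12; σ²_C = ((23−9)/6)² = 5.444
te_D = (9 + 4·10 + 11)/6 = 60/6 = 10; σ²_D = ((11−9)/6)² = 0.111
te_E = (3 + 4·4 + 5)/6 = 24/6 = 4; σ²_E = ((5−3)/6)² = 0.111
te_F = (10 + 4·11 + 18)/6 = 72/6 = 12; σ²_F = ((18−10)/6)² = 1.778
te_G = (7 + 4·11 + 27)/6 = 78/6 = 13; σ²_G = ((27−7)/6)² = 11.111
te_H = (6 + 4·10 + 20)/6 = 66/6 = 11; σ²_H = ((20−6)/6)² = 5.444
te_I = (4 + 4·6 + 8)/6 = 36/6 = 6; σ²_I = ((8−4)/6)² = 0.444
te_J = (1 + 4·2 + 9)/6 = 18/6 = 3; σ²_J = ((9−1)/6)² = 1.778

Forward pass:
ES_A = 0; EF_A = 8
ES_B = 0; EF_B = 12
ES_C = 0; EF_C = 12
ES_D = 0; EF_D = 10
ES_E = 0; EF_E = 4
ES_F = 12; EF_F = 12+12 = 24
ES_G = 10; EF_G = 10+13 = 23
ES_H = 4; EF_H = 4+11 = 15
ES_I = 15; EF_I = 15+6 = 21
ES_J = max(EF_A=8, EF_C=12, EF_D=10, EF_F=24, EF_G=23, EF_I=21) = 24; EF_J = 24+3 = 27
Expected project duration μ = 27 hours. Critical path: B → F → J.

Variance along critical path = 4.000 + 1.778 + 1.778 = 7.556; σ = √7.556 = 2.749 hours.
Z = (28 − 27) / 2.749 = 0.364
P(T ≤ 28) = Φ(0.364) ≈ 0.642

0.642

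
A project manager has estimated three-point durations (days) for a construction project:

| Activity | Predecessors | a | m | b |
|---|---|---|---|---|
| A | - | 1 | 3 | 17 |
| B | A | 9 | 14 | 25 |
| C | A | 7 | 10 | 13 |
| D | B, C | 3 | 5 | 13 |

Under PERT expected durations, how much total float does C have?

te_A = (1 + 4·3 + 17)/6 = 30/6 = 5
te_B = (9 + 4·14 + 25)/6 = 90/6 = 15
te_C = (7 + 4·10 + 13)/6 = 60/6 = 10
te_D = (3 + 4·5 + 13)/6 = 36/6 = 6

Forward pass:
ES_A = 0; EF_A = 5
ES_B = 5; EF_B = 5+15 = 20
ES_C = 5; EF_C = 5+10 = 15
ES_D = max(EF_B=20, EF_C=15) = 20; EF_D = 20+6 = 26
Expected project duration μ = 26 days. Critical path: A → B → D.

Backward pass:
LF_D = 26; LS_D = 26−6 = 20
LF_C = LS_D = 20; LS_C = 20−10 = 10
LF_B = LS_D = 20; LS_B = 20−15 = 5
LF_A = min(LS_B=5, LS_C=10) = 5; LS_A = 5−5 = 0
Slack_C = LS_C − ES_C = 10 − 5 = 5

5 days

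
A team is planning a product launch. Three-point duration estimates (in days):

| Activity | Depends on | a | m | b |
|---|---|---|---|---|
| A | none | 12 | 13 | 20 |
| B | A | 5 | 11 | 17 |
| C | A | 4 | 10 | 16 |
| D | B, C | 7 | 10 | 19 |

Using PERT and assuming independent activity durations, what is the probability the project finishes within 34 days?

0.261

te_A = (12 + 4·13 + 20)/6 = 84/6 = 14; σ²_A = ((20−12)/6)² = 1.778
te_B = (5 + 4·11 + 17)/6 = 66/6 = 11; σ²_B = ((17−5)/6)² = 4.000
te_C = (4 + 4·10 + 16)/6 = 60/6 = 10; σ²_C = ((16−4)/6)² = 4.000
te_D = (7 + 4·10 + 19)/6 = 66/6 = 11; σ²_D = ((19−7)/6)² = 4.000

Forward pass:
ES_A = 0; EF_A = 14
ES_B = 14; EF_B = 14+11 = 25
ES_C = 14; EF_C = 14+10 = 24
ES_D = max(EF_B=25, EF_C=24) = 25; EF_D = 25+11 = 36
Expected project duration μ = 36 days. Critical path: A → B → D.

Variance along critical path = 1.778 + 4.000 + 4.000 = 9.778; σ = √9.778 = 3.127 days.
Z = (34 − 36) / 3.127 = -0.640
P(T ≤ 34) = Φ(-0.640) ≈ 0.261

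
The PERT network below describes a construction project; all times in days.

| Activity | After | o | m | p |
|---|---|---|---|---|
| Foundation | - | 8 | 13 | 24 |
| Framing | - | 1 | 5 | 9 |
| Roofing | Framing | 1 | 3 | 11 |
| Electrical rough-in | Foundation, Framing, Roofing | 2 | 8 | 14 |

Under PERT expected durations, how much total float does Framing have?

te_Foundation = (8 + 4·13 + 24)/6 = 84/6 = 14
te_Framing = (1 + 4·5 + 9)/6 = 30/6 = 5
te_Roofing = (1 + 4·3 + 11)/6 = 24/6 = 4
te_Electrical rough-in = (2 + 4·8 + 14)/6 = 48/6 = 8

Forward pass:
ES_Foundation = 0; EF_Foundation = 14
ES_Framing = 0; EF_Framing = 5
ES_Roofing = 5; EF_Roofing = 5+4 = 9
ES_Electrical rough-in = max(EF_Foundation=14, EF_Framing=5, EF_Roofing=9) = 14; EF_Electrical rough-in = 14+8 = 22
Expected project duration μ = 22 days. Critical path: Foundation → Electrical rough-in.

Backward pass:
LF_Electrical rough-in = 22; LS_Electrical rough-in = 22−8 = 14
LF_Roofing = LS_Electrical rough-in = 14; LS_Roofing = 14−4 = 10
LF_Framing = min(LS_Roofing=10, LS_Electrical rough-in=14) = 10; LS_Framing = 10−5 = 5
LF_Foundation = LS_Electrical rough-in = 14; LS_Foundation = 14−14 = 0
Slack_Framing = LS_Framing − ES_Framing = 5 − 0 = 5

5 days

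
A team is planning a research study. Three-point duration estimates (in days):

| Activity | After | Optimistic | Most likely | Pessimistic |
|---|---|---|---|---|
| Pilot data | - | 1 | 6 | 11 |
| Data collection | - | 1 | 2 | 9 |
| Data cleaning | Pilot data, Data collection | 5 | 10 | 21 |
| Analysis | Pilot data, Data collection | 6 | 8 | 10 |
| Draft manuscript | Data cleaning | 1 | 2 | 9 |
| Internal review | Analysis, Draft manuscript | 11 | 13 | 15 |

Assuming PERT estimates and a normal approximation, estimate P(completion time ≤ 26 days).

te_Pilot data = (1 + 4·6 + 11)/6 = 36/6 = 6; σ²_Pilot data = ((11−1)/6)² = 2.778
te_Data collection = (1 + 4·2 + 9)/6 = 18/6 = 3; σ²_Data collection = ((9−1)/6)² = 1.778
te_Data cleaning = (5 + 4·10 + 21)/6 = 66/6 = 11; σ²_Data cleaning = ((21−5)/6)² = 7.111
te_Analysis = (6 + 4·8 + 10)/6 = 48/6 = 8; σ²_Analysis = ((10−6)/6)² = 0.444
te_Draft manuscript = (1 + 4·2 + 9)/6 = 18/6 = 3; σ²_Draft manuscript = ((9−1)/6)² = 1.778
te_Internal review = (11 + 4·13 + 15)/6 = 78/6 = 13; σ²_Internal review = ((15−11)/6)² = 0.444

Forward pass:
ES_Pilot data = 0; EF_Pilot data = 6
ES_Data collection = 0; EF_Data collection = 3
ES_Data cleaning = max(EF_Pilot data=6, EF_Data collection=3) = 6; EF_Data cleaning = 6+11 = 17
ES_Analysis = max(EF_Pilot data=6, EF_Data collection=3) = 6; EF_Analysis = 6+8 = 14
ES_Draft manuscript = 17; EF_Draft manuscript = 17+3 = 20
ES_Internal review = max(EF_Analysis=14, EF_Draft manuscript=20) = 20; EF_Internal review = 20+13 = 33
Expected project duration μ = 33 days. Critical path: Pilot data → Data cleaning → Draft manuscript → Internal review.

Variance along critical path = 2.778 + 7.111 + 1.778 + 0.444 = 12.111; σ = √12.111 = 3.480 days.
Z = (26 − 33) / 3.480 = -2.011
P(T ≤ 26) = Φ(-2.011) ≈ 0.022

0.022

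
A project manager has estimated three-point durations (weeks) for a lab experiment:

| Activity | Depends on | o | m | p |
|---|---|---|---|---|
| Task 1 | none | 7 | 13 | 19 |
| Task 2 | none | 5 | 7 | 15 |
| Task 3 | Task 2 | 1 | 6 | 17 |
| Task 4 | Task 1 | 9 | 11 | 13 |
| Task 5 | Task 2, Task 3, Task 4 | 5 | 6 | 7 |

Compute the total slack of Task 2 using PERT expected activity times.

te_Task 1 = (7 + 4·13 + 19)/6 = 78/6 = 13
te_Task 2 = (5 + 4·7 + 15)/6 = 48/6 = 8
te_Task 3 = (1 + 4·6 + 17)/6 = 42/6 = 7
te_Task 4 = (9 + 4·11 + 13)/6 = 66/6 = 11
te_Task 5 = (5 + 4·6 + 7)/6 = 36/6 = 6

Forward pass:
ES_Task 1 = 0; EF_Task 1 = 13
ES_Task 2 = 0; EF_Task 2 = 8
ES_Task 3 = 8; EF_Task 3 = 8+7 = 15
ES_Task 4 = 13; EF_Task 4 = 13+11 = 24
ES_Task 5 = max(EF_Task 2=8, EF_Task 3=15, EF_Task 4=24) = 24; EF_Task 5 = 24+6 = 30
Expected project duration μ = 30 weeks. Critical path: Task 1 → Task 4 → Task 5.

Backward pass:
LF_Task 5 = 30; LS_Task 5 = 30−6 = 24
LF_Task 4 = LS_Task 5 = 24; LS_Task 4 = 24−11 = 13
LF_Task 3 = LS_Task 5 = 24; LS_Task 3 = 24−7 = 17
LF_Task 2 = min(LS_Task 3=17, LS_Task 5=24) = 17; LS_Task 2 = 17−8 = 9
LF_Task 1 = LS_Task 4 = 13; LS_Task 1 = 13−13 = 0
Slack_Task 2 = LS_Task 2 − ES_Task 2 = 9 − 0 = 9

9 weeks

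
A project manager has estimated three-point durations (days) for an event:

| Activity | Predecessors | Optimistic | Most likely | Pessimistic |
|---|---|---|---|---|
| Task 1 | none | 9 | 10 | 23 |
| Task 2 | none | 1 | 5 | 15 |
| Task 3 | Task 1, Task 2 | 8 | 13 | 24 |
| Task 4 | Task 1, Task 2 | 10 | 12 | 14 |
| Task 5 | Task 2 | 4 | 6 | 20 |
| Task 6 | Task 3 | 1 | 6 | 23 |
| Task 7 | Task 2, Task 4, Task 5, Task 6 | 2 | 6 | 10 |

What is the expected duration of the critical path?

40 days

te_Task 1 = (9 + 4·10 + 23)/6 = 72/6 = 12
te_Task 2 = (1 + 4·5 + 15)/6 = 36/6 = 6
te_Task 3 = (8 + 4·13 + 24)/6 = 84/6 = 14
te_Task 4 = (10 + 4·12 + 14)/6 = 72/6 = 12
te_Task 5 = (4 + 4·6 + 20)/6 = 48/6 = 8
te_Task 6 = (1 + 4·6 + 23)/6 = 48/6 = 8
te_Task 7 = (2 + 4·6 + 10)/6 = 36/6 = 6

Forward pass:
ES_Task 1 = 0; EF_Task 1 = 12
ES_Task 2 = 0; EF_Task 2 = 6
ES_Task 3 = max(EF_Task 1=12, EF_Task 2=6) = 12; EF_Task 3 = 12+14 = 26
ES_Task 4 = max(EF_Task 1=12, EF_Task 2=6) = 12; EF_Task 4 = 12+12 = 24
ES_Task 5 = 6; EF_Task 5 = 6+8 = 14
ES_Task 6 = 26; EF_Task 6 = 26+8 = 34
ES_Task 7 = max(EF_Task 2=6, EF_Task 4=24, EF_Task 5=14, EF_Task 6=34) = 34; EF_Task 7 = 34+6 = 40
Expected project duration μ = 40 days. Critical path: Task 1 → Task 3 → Task 6 → Task 7.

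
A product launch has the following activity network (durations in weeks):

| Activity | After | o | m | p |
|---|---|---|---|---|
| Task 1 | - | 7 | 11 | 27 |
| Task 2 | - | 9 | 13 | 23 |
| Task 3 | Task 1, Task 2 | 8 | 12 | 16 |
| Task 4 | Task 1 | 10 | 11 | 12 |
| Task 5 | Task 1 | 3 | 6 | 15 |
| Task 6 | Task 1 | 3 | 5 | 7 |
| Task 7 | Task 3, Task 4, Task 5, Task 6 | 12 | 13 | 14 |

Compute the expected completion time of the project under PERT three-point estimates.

39 weeks

te_Task 1 = (7 + 4·11 + 27)/6 = 78/6 = 13
te_Task 2 = (9 + 4·13 + 23)/6 = 84/6 = 14
te_Task 3 = (8 + 4·12 + 16)/6 = 72/6 = 12
te_Task 4 = (10 + 4·11 + 12)/6 = 66/6 = 11
te_Task 5 = (3 + 4·6 + 15)/6 = 42/6 = 7
te_Task 6 = (3 + 4·5 + 7)/6 = 30/6 = 5
te_Task 7 = (12 + 4·13 + 14)/6 = 78/6 = 13

Forward pass:
ES_Task 1 = 0; EF_Task 1 = 13
ES_Task 2 = 0; EF_Task 2 = 14
ES_Task 3 = max(EF_Task 1=13, EF_Task 2=14) = 14; EF_Task 3 = 14+12 = 26
ES_Task 4 = 13; EF_Task 4 = 13+11 = 24
ES_Task 5 = 13; EF_Task 5 = 13+7 = 20
ES_Task 6 = 13; EF_Task 6 = 13+5 = 18
ES_Task 7 = max(EF_Task 3=26, EF_Task 4=24, EF_Task 5=20, EF_Task 6=18) = 26; EF_Task 7 = 26+13 = 39
Expected project duration μ = 39 weeks. Critical path: Task 2 → Task 3 → Task 7.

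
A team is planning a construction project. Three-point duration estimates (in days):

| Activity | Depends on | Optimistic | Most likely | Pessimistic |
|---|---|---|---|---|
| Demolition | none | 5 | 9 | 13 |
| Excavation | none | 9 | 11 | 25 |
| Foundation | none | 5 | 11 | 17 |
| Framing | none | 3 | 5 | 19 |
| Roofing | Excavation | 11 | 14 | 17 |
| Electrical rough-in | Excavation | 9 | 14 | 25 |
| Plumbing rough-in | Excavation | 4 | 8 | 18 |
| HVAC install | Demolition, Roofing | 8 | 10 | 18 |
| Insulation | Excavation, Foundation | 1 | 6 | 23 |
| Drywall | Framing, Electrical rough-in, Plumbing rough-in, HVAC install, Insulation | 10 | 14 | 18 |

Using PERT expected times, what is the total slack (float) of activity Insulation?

te_Demolition = (5 + 4·9 + 13)/6 = 54/6 = 9
te_Excavation = (9 + 4·11 + 25)/6 = 78/6 = 13
te_Foundation = (5 + 4·11 + 17)/6 = 66/6 = 11
te_Framing = (3 + 4·5 + 19)/6 = 42/6 = 7
te_Roofing = (11 + 4·14 + 17)/6 = 84/6 = 14
te_Electrical rough-in = (9 + 4·14 + 25)/6 = 90/6 = 15
te_Plumbing rough-in = (4 + 4·8 + 18)/6 = 54/6 = 9
te_HVAC install = (8 + 4·10 + 18)/6 = 66/6 = 11
te_Insulation = (1 + 4·6 + 23)/6 = 48/6 = 8
te_Drywall = (10 + 4·14 + 18)/6 = 84/6 = 14

Forward pass:
ES_Demolition = 0; EF_Demolition = 9
ES_Excavation = 0; EF_Excavation = 13
ES_Foundation = 0; EF_Foundation = 11
ES_Framing = 0; EF_Framing = 7
ES_Roofing = 13; EF_Roofing = 13+14 = 27
ES_Electrical rough-in = 13; EF_Electrical rough-in = 13+15 = 28
ES_Plumbing rough-in = 13; EF_Plumbing rough-in = 13+9 = 22
ES_HVAC install = max(EF_Demolition=9, EF_Roofing=27) = 27; EF_HVAC install = 27+11 = 38
ES_Insulation = max(EF_Excavation=13, EF_Foundation=11) = 13; EF_Insulation = 13+8 = 21
ES_Drywall = max(EF_Framing=7, EF_Electrical rough-in=28, EF_Plumbing rough-in=22, EF_HVAC install=38, EF_Insulation=21) = 38; EF_Drywall = 38+14 = 52
Expected project duration μ = 52 days. Critical path: Excavation → Roofing → HVAC install → Drywall.

Backward pass:
LF_Drywall = 52; LS_Drywall = 52−14 = 38
LF_Insulation = LS_Drywall = 38; LS_Insulation = 38−8 = 30
LF_HVAC install = LS_Drywall = 38; LS_HVAC install = 38−11 = 27
LF_Plumbing rough-in = LS_Drywall = 38; LS_Plumbing rough-in = 38−9 = 29
LF_Electrical rough-in = LS_Drywall = 38; LS_Electrical rough-in = 38−15 = 23
LF_Roofing = LS_HVAC install = 27; LS_Roofing = 27−14 = 13
LF_Framing = LS_Drywall = 38; LS_Framing = 38−7 = 31
LF_Foundation = LS_Insulation = 30; LS_Foundation = 30−11 = 19
LF_Excavation = min(LS_Roofing=13, LS_Electrical rough-in=23, LS_Plumbing rough-in=29, LS_Insulation=30) = 13; LS_Excavation = 13−13 = 0
LF_Demolition = LS_HVAC install = 27; LS_Demolition = 27−9 = 18
Slack_Insulation = LS_Insulation − ES_Insulation = 30 − 13 = 17

17 days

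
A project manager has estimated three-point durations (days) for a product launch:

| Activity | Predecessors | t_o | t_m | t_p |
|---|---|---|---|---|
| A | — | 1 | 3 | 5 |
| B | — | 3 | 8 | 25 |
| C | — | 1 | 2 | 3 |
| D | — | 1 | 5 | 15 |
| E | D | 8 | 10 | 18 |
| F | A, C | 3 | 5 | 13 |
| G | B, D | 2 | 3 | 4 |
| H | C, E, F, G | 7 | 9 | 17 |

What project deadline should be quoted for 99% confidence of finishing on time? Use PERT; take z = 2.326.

te_A = (1 + 4·3 + 5)/6 = 18/6 = 3; σ²_A = ((5−1)/6)² = 0.444
te_B = (3 + 4·8 + 25)/6 = 60/6 = 10; σ²_B = ((25−3)/6)² = 13.444
te_C = (1 + 4·2 + 3)/6 = 12/6 = 2; σ²_C = ((3−1)/6)² = 0.111
te_D = (1 + 4·5 + 15)/6 = 36/6 = 6; σ²_D = ((15−1)/6)² = 5.444
te_E = (8 + 4·10 + 18)/6 = 66/6 = 11; σ²_E = ((18−8)/6)² = 2.778
te_F = (3 + 4·5 + 13)/6 = 36/6 = 6; σ²_F = ((13−3)/6)² = 2.778
te_G = (2 + 4·3 + 4)/6 = 18/6 = 3; σ²_G = ((4−2)/6)² = 0.111
te_H = (7 + 4·9 + 17)/6 = 60/6 = 10; σ²_H = ((17−7)/6)² = 2.778

Forward pass:
ES_A = 0; EF_A = 3
ES_B = 0; EF_B = 10
ES_C = 0; EF_C = 2
ES_D = 0; EF_D = 6
ES_E = 6; EF_E = 6+11 = 17
ES_F = max(EF_A=3, EF_C=2) = 3; EF_F = 3+6 = 9
ES_G = max(EF_B=10, EF_D=6) = 10; EF_G = 10+3 = 13
ES_H = max(EF_C=2, EF_E=17, EF_F=9, EF_G=13) = 17; EF_H = 17+10 = 27
Expected project duration μ = 27 days. Critical path: D → E → H.

Variance along critical path = 5.444 + 2.778 + 2.778 = 11.000; σ = 3.317 days.
D = μ + z·σ = 27 + 2.326·3.317 = 34.7 days

34.7 days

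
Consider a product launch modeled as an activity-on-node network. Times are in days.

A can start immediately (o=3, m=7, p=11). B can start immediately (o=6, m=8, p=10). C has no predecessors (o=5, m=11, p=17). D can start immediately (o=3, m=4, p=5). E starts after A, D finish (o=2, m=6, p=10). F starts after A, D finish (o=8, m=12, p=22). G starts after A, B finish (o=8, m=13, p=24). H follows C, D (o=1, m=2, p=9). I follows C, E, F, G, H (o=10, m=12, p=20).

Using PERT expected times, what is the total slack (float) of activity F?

2 days

te_A = (3 + 4·7 + 11)/6 = 42/6 = 7
te_B = (6 + 4·8 + 10)/6 = 48/6 = 8
te_C = (5 + 4·11 + 17)/6 = 66/6 = 11
te_D = (3 + 4·4 + 5)/6 = 24/6 = 4
te_E = (2 + 4·6 + 10)/6 = 36/6 = 6
te_F = (8 + 4·12 + 22)/6 = 78/6 = 13
te_G = (8 + 4·13 + 24)/6 = 84/6 = 14
te_H = (1 + 4·2 + 9)/6 = 18/6 = 3
te_I = (10 + 4·12 + 20)/6 = 78/6 = 13

Forward pass:
ES_A = 0; EF_A = 7
ES_B = 0; EF_B = 8
ES_C = 0; EF_C = 11
ES_D = 0; EF_D = 4
ES_E = max(EF_A=7, EF_D=4) = 7; EF_E = 7+6 = 13
ES_F = max(EF_A=7, EF_D=4) = 7; EF_F = 7+13 = 20
ES_G = max(EF_A=7, EF_B=8) = 8; EF_G = 8+14 = 22
ES_H = max(EF_C=11, EF_D=4) = 11; EF_H = 11+3 = 14
ES_I = max(EF_C=11, EF_E=13, EF_F=20, EF_G=22, EF_H=14) = 22; EF_I = 22+13 = 35
Expected project duration μ = 35 days. Critical path: B → G → I.

Backward pass:
LF_I = 35; LS_I = 35−13 = 22
LF_H = LS_I = 22; LS_H = 22−3 = 19
LF_G = LS_I = 22; LS_G = 22−14 = 8
LF_F = LS_I = 22; LS_F = 22−13 = 9
LF_E = LS_I = 22; LS_E = 22−6 = 16
LF_D = min(LS_E=16, LS_F=9, LS_H=19) = 9; LS_D = 9−4 = 5
LF_C = min(LS_H=19, LS_I=22) = 19; LS_C = 19−11 = 8
LF_B = LS_G = 8; LS_B = 8−8 = 0
LF_A = min(LS_E=16, LS_F=9, LS_G=8) = 8; LS_A = 8−7 = 1
Slack_F = LS_F − ES_F = 9 − 7 = 2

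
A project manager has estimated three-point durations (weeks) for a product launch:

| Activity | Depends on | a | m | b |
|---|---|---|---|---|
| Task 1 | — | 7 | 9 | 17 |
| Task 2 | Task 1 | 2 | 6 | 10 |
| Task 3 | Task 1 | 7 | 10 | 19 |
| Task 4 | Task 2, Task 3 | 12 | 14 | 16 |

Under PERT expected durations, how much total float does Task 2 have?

te_Task 1 = (7 + 4·9 + 17)/6 = 60/6 = 10
te_Task 2 = (2 + 4·6 + 10)/6 = 36/6 = 6
te_Task 3 = (7 + 4·10 + 19)/6 = 66/6 = 11
te_Task 4 = (12 + 4·14 + 16)/6 = 84/6 = 14

Forward pass:
ES_Task 1 = 0; EF_Task 1 = 10
ES_Task 2 = 10; EF_Task 2 = 10+6 = 16
ES_Task 3 = 10; EF_Task 3 = 10+11 = 21
ES_Task 4 = max(EF_Task 2=16, EF_Task 3=21) = 21; EF_Task 4 = 21+14 = 35
Expected project duration μ = 35 weeks. Critical path: Task 1 → Task 3 → Task 4.

Backward pass:
LF_Task 4 = 35; LS_Task 4 = 35−14 = 21
LF_Task 3 = LS_Task 4 = 21; LS_Task 3 = 21−11 = 10
LF_Task 2 = LS_Task 4 = 21; LS_Task 2 = 21−6 = 15
LF_Task 1 = min(LS_Task 2=15, LS_Task 3=10) = 10; LS_Task 1 = 10−10 = 0
Slack_Task 2 = LS_Task 2 − ES_Task 2 = 15 − 10 = 5

5 weeks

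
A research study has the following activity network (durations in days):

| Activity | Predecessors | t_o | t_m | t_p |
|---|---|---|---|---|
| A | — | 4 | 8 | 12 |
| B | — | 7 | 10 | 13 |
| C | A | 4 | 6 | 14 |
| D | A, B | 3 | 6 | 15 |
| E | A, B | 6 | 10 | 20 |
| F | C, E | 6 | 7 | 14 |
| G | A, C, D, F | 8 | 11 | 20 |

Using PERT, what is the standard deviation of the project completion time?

3.50 days

te_A = (4 + 4·8 + 12)/6 = 48/6 = 8; σ²_A = ((12−4)/6)² = 1.778
te_B = (7 + 4·10 + 13)/6 = 60/6 = 10; σ²_B = ((13−7)/6)² = 1.000
te_C = (4 + 4·6 + 14)/6 = 42/6 = 7; σ²_C = ((14−4)/6)² = 2.778
te_D = (3 + 4·6 + 15)/6 = 42/6 = 7; σ²_D = ((15−3)/6)² = 4.000
te_E = (6 + 4·10 + 20)/6 = 66/6 = 11; σ²_E = ((20−6)/6)² = 5.444
te_F = (6 + 4·7 + 14)/6 = 48/6 = 8; σ²_F = ((14−6)/6)² = 1.778
te_G = (8 + 4·11 + 20)/6 = 72/6 = 12; σ²_G = ((20−8)/6)² = 4.000

Forward pass:
ES_A = 0; EF_A = 8
ES_B = 0; EF_B = 10
ES_C = 8; EF_C = 8+7 = 15
ES_D = max(EF_A=8, EF_B=10) = 10; EF_D = 10+7 = 17
ES_E = max(EF_A=8, EF_B=10) = 10; EF_E = 10+11 = 21
ES_F = max(EF_C=15, EF_E=21) = 21; EF_F = 21+8 = 29
ES_G = max(EF_A=8, EF_C=15, EF_D=17, EF_F=29) = 29; EF_G = 29+12 = 41
Expected project duration μ = 41 days. Critical path: B → E → F → G.

Variance along critical path = 1.000 + 5.444 + 1.778 + 4.000 = 12.222
σ = √12.222 = 3.496 days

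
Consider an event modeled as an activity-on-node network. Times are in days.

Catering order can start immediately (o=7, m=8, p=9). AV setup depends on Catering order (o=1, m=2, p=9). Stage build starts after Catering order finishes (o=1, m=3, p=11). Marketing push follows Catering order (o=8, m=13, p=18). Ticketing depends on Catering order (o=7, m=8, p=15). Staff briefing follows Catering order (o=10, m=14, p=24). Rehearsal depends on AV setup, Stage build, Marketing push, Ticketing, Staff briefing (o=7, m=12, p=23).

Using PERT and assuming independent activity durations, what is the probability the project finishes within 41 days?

0.920

te_Catering order = (7 + 4·8 + 9)/6 = 48/6 = 8; σ²_Catering order = ((9−7)/6)² = 0.111
te_AV setup = (1 + 4·2 + 9)/6 = 18/6 = 3; σ²_AV setup = ((9−1)/6)² = 1.778
te_Stage build = (1 + 4·3 + 11)/6 = 24/6 = 4; σ²_Stage build = ((11−1)/6)² = 2.778
te_Marketing push = (8 + 4·13 + 18)/6 = 78/6 = 13; σ²_Marketing push = ((18−8)/6)² = 2.778
te_Ticketing = (7 + 4·8 + 15)/6 = 54/6 = 9; σ²_Ticketing = ((15−7)/6)² = 1.778
te_Staff briefing = (10 + 4·14 + 24)/6 = 90/6 = 15; σ²_Staff briefing = ((24−10)/6)² = 5.444
te_Rehearsal = (7 + 4·12 + 23)/6 = 78/6 = 13; σ²_Rehearsal = ((23−7)/6)² = 7.111

Forward pass:
ES_Catering order = 0; EF_Catering order = 8
ES_AV setup = 8; EF_AV setup = 8+3 = 11
ES_Stage build = 8; EF_Stage build = 8+4 = 12
ES_Marketing push = 8; EF_Marketing push = 8+13 = 21
ES_Ticketing = 8; EF_Ticketing = 8+9 = 17
ES_Staff briefing = 8; EF_Staff briefing = 8+15 = 23
ES_Rehearsal = max(EF_AV setup=11, EF_Stage build=12, EF_Marketing push=21, EF_Ticketing=17, EF_Staff briefing=23) = 23; EF_Rehearsal = 23+13 = 36
Expected project duration μ = 36 days. Critical path: Catering order → Staff briefing → Rehearsal.

Variance along critical path = 0.111 + 5.444 + 7.111 = 12.667; σ = √12.667 = 3.559 days.
Z = (41 − 36) / 3.559 = 1.405
P(T ≤ 41) = Φ(1.405) ≈ 0.920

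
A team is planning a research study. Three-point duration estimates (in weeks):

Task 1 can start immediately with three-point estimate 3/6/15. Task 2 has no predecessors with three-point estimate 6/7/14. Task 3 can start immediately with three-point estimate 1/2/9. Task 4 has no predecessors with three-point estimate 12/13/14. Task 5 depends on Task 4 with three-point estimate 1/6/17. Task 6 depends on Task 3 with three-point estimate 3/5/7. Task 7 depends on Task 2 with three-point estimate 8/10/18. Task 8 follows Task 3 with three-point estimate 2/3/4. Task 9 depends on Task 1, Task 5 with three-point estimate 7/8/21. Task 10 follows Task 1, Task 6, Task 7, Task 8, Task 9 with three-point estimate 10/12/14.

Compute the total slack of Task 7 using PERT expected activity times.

11 weeks

te_Task 1 = (3 + 4·6 + 15)/6 = 42/6 = 7
te_Task 2 = (6 + 4·7 + 14)/6 = 48/6 = 8
te_Task 3 = (1 + 4·2 + 9)/6 = 18/6 = 3
te_Task 4 = (12 + 4·13 + 14)/6 = 78/6 = 13
te_Task 5 = (1 + 4·6 + 17)/6 = 42/6 = 7
te_Task 6 = (3 + 4·5 + 7)/6 = 30/6 = 5
te_Task 7 = (8 + 4·10 + 18)/6 = 66/6 = 11
te_Task 8 = (2 + 4·3 + 4)/6 = 18/6 = 3
te_Task 9 = (7 + 4·8 + 21)/6 = 60/6 = 10
te_Task 10 = (10 + 4·12 + 14)/6 = 72/6 = 12

Forward pass:
ES_Task 1 = 0; EF_Task 1 = 7
ES_Task 2 = 0; EF_Task 2 = 8
ES_Task 3 = 0; EF_Task 3 = 3
ES_Task 4 = 0; EF_Task 4 = 13
ES_Task 5 = 13; EF_Task 5 = 13+7 = 20
ES_Task 6 = 3; EF_Task 6 = 3+5 = 8
ES_Task 7 = 8; EF_Task 7 = 8+11 = 19
ES_Task 8 = 3; EF_Task 8 = 3+3 = 6
ES_Task 9 = max(EF_Task 1=7, EF_Task 5=20) = 20; EF_Task 9 = 20+10 = 30
ES_Task 10 = max(EF_Task 1=7, EF_Task 6=8, EF_Task 7=19, EF_Task 8=6, EF_Task 9=30) = 30; EF_Task 10 = 30+12 = 42
Expected project duration μ = 42 weeks. Critical path: Task 4 → Task 5 → Task 9 → Task 10.

Backward pass:
LF_Task 10 = 42; LS_Task 10 = 42−12 = 30
LF_Task 9 = LS_Task 10 = 30; LS_Task 9 = 30−10 = 20
LF_Task 8 = LS_Task 10 = 30; LS_Task 8 = 30−3 = 27
LF_Task 7 = LS_Task 10 = 30; LS_Task 7 = 30−11 = 19
LF_Task 6 = LS_Task 10 = 30; LS_Task 6 = 30−5 = 25
LF_Task 5 = LS_Task 9 = 20; LS_Task 5 = 20−7 = 13
LF_Task 4 = LS_Task 5 = 13; LS_Task 4 = 13−13 = 0
LF_Task 3 = min(LS_Task 6=25, LS_Task 8=27) = 25; LS_Task 3 = 25−3 = 22
LF_Task 2 = LS_Task 7 = 19; LS_Task 2 = 19−8 = 11
LF_Task 1 = min(LS_Task 9=20, LS_Task 10=30) = 20; LS_Task 1 = 20−7 = 13
Slack_Task 7 = LS_Task 7 − ES_Task 7 = 19 − 8 = 11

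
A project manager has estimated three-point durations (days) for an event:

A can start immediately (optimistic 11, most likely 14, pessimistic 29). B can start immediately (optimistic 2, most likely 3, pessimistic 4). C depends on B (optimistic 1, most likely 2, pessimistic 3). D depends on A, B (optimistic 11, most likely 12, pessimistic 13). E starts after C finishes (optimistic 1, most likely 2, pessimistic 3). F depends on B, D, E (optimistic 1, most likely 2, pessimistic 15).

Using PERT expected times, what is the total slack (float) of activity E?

te_A = (11 + 4·14 + 29)/6 = 96/6 = 16
te_B = (2 + 4·3 + 4)/6 = 18/6 = 3
te_C = (1 + 4·2 + 3)/6 = 12/6 = 2
te_D = (11 + 4·12 + 13)/6 = 72/6 = 12
te_E = (1 + 4·2 + 3)/6 = 12/6 = 2
te_F = (1 + 4·2 + 15)/6 = 24/6 = 4

Forward pass:
ES_A = 0; EF_A = 16
ES_B = 0; EF_B = 3
ES_C = 3; EF_C = 3+2 = 5
ES_D = max(EF_A=16, EF_B=3) = 16; EF_D = 16+12 = 28
ES_E = 5; EF_E = 5+2 = 7
ES_F = max(EF_B=3, EF_D=28, EF_E=7) = 28; EF_F = 28+4 = 32
Expected project duration μ = 32 days. Critical path: A → D → F.

Backward pass:
LF_F = 32; LS_F = 32−4 = 28
LF_E = LS_F = 28; LS_E = 28−2 = 26
LF_D = LS_F = 28; LS_D = 28−12 = 16
LF_C = LS_E = 26; LS_C = 26−2 = 24
LF_B = min(LS_C=24, LS_D=16, LS_F=28) = 16; LS_B = 16−3 = 13
LF_A = LS_D = 16; LS_A = 16−16 = 0
Slack_E = LS_E − ES_E = 26 − 5 = 21

21 days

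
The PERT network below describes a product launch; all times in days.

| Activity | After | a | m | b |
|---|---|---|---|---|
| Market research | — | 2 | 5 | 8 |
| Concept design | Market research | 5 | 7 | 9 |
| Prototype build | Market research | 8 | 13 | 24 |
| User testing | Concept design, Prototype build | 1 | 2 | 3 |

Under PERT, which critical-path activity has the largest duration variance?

te_Market research = (2 + 4·5 + 8)/6 = 30/6 = 5; σ²_Market research = ((8−2)/6)² = 1.000
te_Concept design = (5 + 4·7 + 9)/6 = 42/6 = 7; σ²_Concept design = ((9−5)/6)² = 0.444
te_Prototype build = (8 + 4·13 + 24)/6 = 84/6 = 14; σ²_Prototype build = ((24−8)/6)² = 7.111
te_User testing = (1 + 4·2 + 3)/6 = 12/6 = 2; σ²_User testing = ((3−1)/6)² = 0.111

Forward pass:
ES_Market research = 0; EF_Market research = 5
ES_Concept design = 5; EF_Concept design = 5+7 = 12
ES_Prototype build = 5; EF_Prototype build = 5+14 = 19
ES_User testing = max(EF_Concept design=12, EF_Prototype build=19) = 19; EF_User testing = 19+2 = 21
Expected project duration μ = 21 days. Critical path: Market research → Prototype build → User testing.

Variances on critical path: σ²_Market research=1.000, σ²_Prototype build=7.111, σ²_User testing=0.111.
Largest is σ²_Prototype build = 7.111.

Prototype build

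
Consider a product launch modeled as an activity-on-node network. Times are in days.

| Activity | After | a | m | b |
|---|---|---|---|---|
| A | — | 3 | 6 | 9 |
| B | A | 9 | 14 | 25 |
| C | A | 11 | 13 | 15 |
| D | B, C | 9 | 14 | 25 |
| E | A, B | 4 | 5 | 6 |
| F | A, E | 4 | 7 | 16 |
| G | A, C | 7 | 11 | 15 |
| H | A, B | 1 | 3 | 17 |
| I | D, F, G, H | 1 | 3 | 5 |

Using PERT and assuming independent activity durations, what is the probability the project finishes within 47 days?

0.978

te_A = (3 + 4·6 + 9)/6 = 36/6 = 6; σ²_A = ((9−3)/6)² = 1.000
te_B = (9 + 4·14 + 25)/6 = 90/6 = 15; σ²_B = ((25−9)/6)² = 7.111
te_C = (11 + 4·13 + 15)/6 = 78/6 = 13; σ²_C = ((15−11)/6)² = 0.444
te_D = (9 + 4·14 + 25)/6 = 90/6 = 15; σ²_D = ((25−9)/6)² = 7.111
te_E = (4 + 4·5 + 6)/6 = 30/6 = 5; σ²_E = ((6−4)/6)² = 0.111
te_F = (4 + 4·7 + 16)/6 = 48/6 = 8; σ²_F = ((16−4)/6)² = 4.000
te_G = (7 + 4·11 + 15)/6 = 66/6 = 11; σ²_G = ((15−7)/6)² = 1.778
te_H = (1 + 4·3 + 17)/6 = 30/6 = 5; σ²_H = ((17−1)/6)² = 7.111
te_I = (1 + 4·3 + 5)/6 = 18/6 = 3; σ²_I = ((5−1)/6)² = 0.444

Forward pass:
ES_A = 0; EF_A = 6
ES_B = 6; EF_B = 6+15 = 21
ES_C = 6; EF_C = 6+13 = 19
ES_D = max(EF_B=21, EF_C=19) = 21; EF_D = 21+15 = 36
ES_E = max(EF_A=6, EF_B=21) = 21; EF_E = 21+5 = 26
ES_F = max(EF_A=6, EF_E=26) = 26; EF_F = 26+8 = 34
ES_G = max(EF_A=6, EF_C=19) = 19; EF_G = 19+11 = 30
ES_H = max(EF_A=6, EF_B=21) = 21; EF_H = 21+5 = 26
ES_I = max(EF_D=36, EF_F=34, EF_G=30, EF_H=26) = 36; EF_I = 36+3 = 39
Expected project duration μ = 39 days. Critical path: A → B → D → I.

Variance along critical path = 1.000 + 7.111 + 7.111 + 0.444 = 15.667; σ = √15.667 = 3.958 days.
Z = (47 − 39) / 3.958 = 2.021
P(T ≤ 47) = Φ(2.021) ≈ 0.978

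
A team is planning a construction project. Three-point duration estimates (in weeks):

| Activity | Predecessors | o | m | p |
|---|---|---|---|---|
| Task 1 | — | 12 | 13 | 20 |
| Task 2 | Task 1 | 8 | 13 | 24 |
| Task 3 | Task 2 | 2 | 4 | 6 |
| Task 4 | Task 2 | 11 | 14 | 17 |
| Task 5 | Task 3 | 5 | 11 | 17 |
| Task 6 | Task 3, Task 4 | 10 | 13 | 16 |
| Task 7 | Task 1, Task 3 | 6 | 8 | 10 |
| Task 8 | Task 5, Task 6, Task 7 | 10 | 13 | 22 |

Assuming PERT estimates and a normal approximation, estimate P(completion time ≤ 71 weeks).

0.698

te_Task 1 = (12 + 4·13 + 20)/6 = 84/6 = 14; σ²_Task 1 = ((20−12)/6)² = 1.778
te_Task 2 = (8 + 4·13 + 24)/6 = 84/6 = 14; σ²_Task 2 = ((24−8)/6)² = 7.111
te_Task 3 = (2 + 4·4 + 6)/6 = 24/6 = 4; σ²_Task 3 = ((6−2)/6)² = 0.444
te_Task 4 = (11 + 4·14 + 17)/6 = 84/6 = 14; σ²_Task 4 = ((17−11)/6)² = 1.000
te_Task 5 = (5 + 4·11 + 17)/6 = 66/6 = 11; σ²_Task 5 = ((17−5)/6)² = 4.000
te_Task 6 = (10 + 4·13 + 16)/6 = 78/6 = 13; σ²_Task 6 = ((16−10)/6)² = 1.000
te_Task 7 = (6 + 4·8 + 10)/6 = 48/6 = 8; σ²_Task 7 = ((10−6)/6)² = 0.444
te_Task 8 = (10 + 4·13 + 22)/6 = 84/6 = 14; σ²_Task 8 = ((22−10)/6)² = 4.000

Forward pass:
ES_Task 1 = 0; EF_Task 1 = 14
ES_Task 2 = 14; EF_Task 2 = 14+14 = 28
ES_Task 3 = 28; EF_Task 3 = 28+4 = 32
ES_Task 4 = 28; EF_Task 4 = 28+14 = 42
ES_Task 5 = 32; EF_Task 5 = 32+11 = 43
ES_Task 6 = max(EF_Task 3=32, EF_Task 4=42) = 42; EF_Task 6 = 42+13 = 55
ES_Task 7 = max(EF_Task 1=14, EF_Task 3=32) = 32; EF_Task 7 = 32+8 = 40
ES_Task 8 = max(EF_Task 5=43, EF_Task 6=55, EF_Task 7=40) = 55; EF_Task 8 = 55+14 = 69
Expected project duration μ = 69 weeks. Critical path: Task 1 → Task 2 → Task 4 → Task 6 → Task 8.

Variance along critical path = 1.778 + 7.111 + 1.000 + 1.000 + 4.000 = 14.889; σ = √14.889 = 3.859 weeks.
Z = (71 − 69) / 3.859 = 0.518
P(T ≤ 71) = Φ(0.518) ≈ 0.698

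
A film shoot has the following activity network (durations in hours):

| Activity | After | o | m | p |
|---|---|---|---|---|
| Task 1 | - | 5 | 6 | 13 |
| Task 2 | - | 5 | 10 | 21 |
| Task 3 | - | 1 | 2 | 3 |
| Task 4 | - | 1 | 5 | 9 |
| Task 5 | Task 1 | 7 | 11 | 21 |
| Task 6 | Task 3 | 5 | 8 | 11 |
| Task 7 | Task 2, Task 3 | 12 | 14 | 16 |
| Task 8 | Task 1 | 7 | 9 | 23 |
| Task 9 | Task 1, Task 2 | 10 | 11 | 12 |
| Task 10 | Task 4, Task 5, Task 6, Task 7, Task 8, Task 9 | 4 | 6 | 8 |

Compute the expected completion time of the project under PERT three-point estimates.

31 hours

te_Task 1 = (5 + 4·6 + 13)/6 = 42/6 = 7
te_Task 2 = (5 + 4·10 + 21)/6 = 66/6 = 11
te_Task 3 = (1 + 4·2 + 3)/6 = 12/6 = 2
te_Task 4 = (1 + 4·5 + 9)/6 = 30/6 = 5
te_Task 5 = (7 + 4·11 + 21)/6 = 72/6 = 12
te_Task 6 = (5 + 4·8 + 11)/6 = 48/6 = 8
te_Task 7 = (12 + 4·14 + 16)/6 = 84/6 = 14
te_Task 8 = (7 + 4·9 + 23)/6 = 66/6 = 11
te_Task 9 = (10 + 4·11 + 12)/6 = 66/6 = 11
te_Task 10 = (4 + 4·6 + 8)/6 = 36/6 = 6

Forward pass:
ES_Task 1 = 0; EF_Task 1 = 7
ES_Task 2 = 0; EF_Task 2 = 11
ES_Task 3 = 0; EF_Task 3 = 2
ES_Task 4 = 0; EF_Task 4 = 5
ES_Task 5 = 7; EF_Task 5 = 7+12 = 19
ES_Task 6 = 2; EF_Task 6 = 2+8 = 10
ES_Task 7 = max(EF_Task 2=11, EF_Task 3=2) = 11; EF_Task 7 = 11+14 = 25
ES_Task 8 = 7; EF_Task 8 = 7+11 = 18
ES_Task 9 = max(EF_Task 1=7, EF_Task 2=11) = 11; EF_Task 9 = 11+11 = 22
ES_Task 10 = max(EF_Task 4=5, EF_Task 5=19, EF_Task 6=10, EF_Task 7=25, EF_Task 8=18, EF_Task 9=22) = 25; EF_Task 10 = 25+6 = 31
Expected project duration μ = 31 hours. Critical path: Task 2 → Task 7 → Task 10.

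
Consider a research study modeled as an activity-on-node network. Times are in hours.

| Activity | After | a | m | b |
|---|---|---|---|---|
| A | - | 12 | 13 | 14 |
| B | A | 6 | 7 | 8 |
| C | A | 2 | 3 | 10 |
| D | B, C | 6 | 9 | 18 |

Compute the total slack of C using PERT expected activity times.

3 hours

te_A = (12 + 4·13 + 14)/6 = 78/6 = 13
te_B = (6 + 4·7 + 8)/6 = 42/6 = 7
te_C = (2 + 4·3 + 10)/6 = 24/6 = 4
te_D = (6 + 4·9 + 18)/6 = 60/6 = 10

Forward pass:
ES_A = 0; EF_A = 13
ES_B = 13; EF_B = 13+7 = 20
ES_C = 13; EF_C = 13+4 = 17
ES_D = max(EF_B=20, EF_C=17) = 20; EF_D = 20+10 = 30
Expected project duration μ = 30 hours. Critical path: A → B → D.

Backward pass:
LF_D = 30; LS_D = 30−10 = 20
LF_C = LS_D = 20; LS_C = 20−4 = 16
LF_B = LS_D = 20; LS_B = 20−7 = 13
LF_A = min(LS_B=13, LS_C=16) = 13; LS_A = 13−13 = 0
Slack_C = LS_C − ES_C = 16 − 13 = 3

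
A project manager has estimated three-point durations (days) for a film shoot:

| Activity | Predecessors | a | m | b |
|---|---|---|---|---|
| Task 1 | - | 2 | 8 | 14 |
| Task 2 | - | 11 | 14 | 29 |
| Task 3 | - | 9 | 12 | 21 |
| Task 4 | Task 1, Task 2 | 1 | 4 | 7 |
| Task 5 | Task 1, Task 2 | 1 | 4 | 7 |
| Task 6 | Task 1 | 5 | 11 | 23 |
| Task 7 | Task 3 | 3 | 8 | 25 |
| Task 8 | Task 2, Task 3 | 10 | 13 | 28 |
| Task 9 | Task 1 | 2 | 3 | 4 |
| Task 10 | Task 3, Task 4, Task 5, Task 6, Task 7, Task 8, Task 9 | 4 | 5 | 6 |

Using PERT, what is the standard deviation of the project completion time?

4.26 days

te_Task 1 = (2 + 4·8 + 14)/6 = 48/6 = 8; σ²_Task 1 = ((14−2)/6)² = 4.000
te_Task 2 = (11 + 4·14 + 29)/6 = 96/6 = 16; σ²_Task 2 = ((29−11)/6)² = 9.000
te_Task 3 = (9 + 4·12 + 21)/6 = 78/6 = 13; σ²_Task 3 = ((21−9)/6)² = 4.000
te_Task 4 = (1 + 4·4 + 7)/6 = 24/6 = 4; σ²_Task 4 = ((7−1)/6)² = 1.000
te_Task 5 = (1 + 4·4 + 7)/6 = 24/6 = 4; σ²_Task 5 = ((7−1)/6)² = 1.000
te_Task 6 = (5 + 4·11 + 23)/6 = 72/6 = 12; σ²_Task 6 = ((23−5)/6)² = 9.000
te_Task 7 = (3 + 4·8 + 25)/6 = 60/6 = 10; σ²_Task 7 = ((25−3)/6)² = 13.444
te_Task 8 = (10 + 4·13 + 28)/6 = 90/6 = 15; σ²_Task 8 = ((28−10)/6)² = 9.000
te_Task 9 = (2 + 4·3 + 4)/6 = 18/6 = 3; σ²_Task 9 = ((4−2)/6)² = 0.111
te_Task 10 = (4 + 4·5 + 6)/6 = 30/6 = 5; σ²_Task 10 = ((6−4)/6)² = 0.111

Forward pass:
ES_Task 1 = 0; EF_Task 1 = 8
ES_Task 2 = 0; EF_Task 2 = 16
ES_Task 3 = 0; EF_Task 3 = 13
ES_Task 4 = max(EF_Task 1=8, EF_Task 2=16) = 16; EF_Task 4 = 16+4 = 20
ES_Task 5 = max(EF_Task 1=8, EF_Task 2=16) = 16; EF_Task 5 = 16+4 = 20
ES_Task 6 = 8; EF_Task 6 = 8+12 = 20
ES_Task 7 = 13; EF_Task 7 = 13+10 = 23
ES_Task 8 = max(EF_Task 2=16, EF_Task 3=13) = 16; EF_Task 8 = 16+15 = 31
ES_Task 9 = 8; EF_Task 9 = 8+3 = 11
ES_Task 10 = max(EF_Task 3=13, EF_Task 4=20, EF_Task 5=20, EF_Task 6=20, EF_Task 7=23, EF_Task 8=31, EF_Task 9=11) = 31; EF_Task 10 = 31+5 = 36
Expected project duration μ = 36 days. Critical path: Task 2 → Task 8 → Task 10.

Variance along critical path = 9.000 + 9.000 + 0.111 = 18.111
σ = √18.111 = 4.256 days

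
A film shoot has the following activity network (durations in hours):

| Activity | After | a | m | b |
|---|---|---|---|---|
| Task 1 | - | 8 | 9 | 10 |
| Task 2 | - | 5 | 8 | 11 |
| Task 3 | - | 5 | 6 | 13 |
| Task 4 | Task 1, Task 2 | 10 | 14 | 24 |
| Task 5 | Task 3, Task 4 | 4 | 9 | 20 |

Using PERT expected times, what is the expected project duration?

te_Task 1 = (8 + 4·9 + 10)/6 = 54/6 = 9
te_Task 2 = (5 + 4·8 + 11)/6 = 48/6 = 8
te_Task 3 = (5 + 4·6 + 13)/6 = 42/6 = 7
te_Task 4 = (10 + 4·14 + 24)/6 = 90/6 = 15
te_Task 5 = (4 + 4·9 + 20)/6 = 60/6 = 10

Forward pass:
ES_Task 1 = 0; EF_Task 1 = 9
ES_Task 2 = 0; EF_Task 2 = 8
ES_Task 3 = 0; EF_Task 3 = 7
ES_Task 4 = max(EF_Task 1=9, EF_Task 2=8) = 9; EF_Task 4 = 9+15 = 24
ES_Task 5 = max(EF_Task 3=7, EF_Task 4=24) = 24; EF_Task 5 = 24+10 = 34
Expected project duration μ = 34 hours. Critical path: Task 1 → Task 4 → Task 5.

34 hours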